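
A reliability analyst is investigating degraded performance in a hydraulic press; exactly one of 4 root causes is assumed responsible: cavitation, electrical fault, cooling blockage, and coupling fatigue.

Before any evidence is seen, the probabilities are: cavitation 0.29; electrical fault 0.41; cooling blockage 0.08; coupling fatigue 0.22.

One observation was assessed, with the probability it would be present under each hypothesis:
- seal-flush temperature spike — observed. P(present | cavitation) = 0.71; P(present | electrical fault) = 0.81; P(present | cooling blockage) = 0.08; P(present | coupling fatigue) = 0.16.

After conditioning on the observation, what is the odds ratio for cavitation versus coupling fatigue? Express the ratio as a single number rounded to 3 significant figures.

5.85

Unnormalized posterior weight (prior times the observation likelihood) for each of the two hypotheses:
  cavitation: 0.29 × 0.71 = 0.2059
  coupling fatigue: 0.22 × 0.16 = 0.0352
Odds(cavitation : coupling fatigue) = 0.2059 / 0.0352 ≈ 5.85.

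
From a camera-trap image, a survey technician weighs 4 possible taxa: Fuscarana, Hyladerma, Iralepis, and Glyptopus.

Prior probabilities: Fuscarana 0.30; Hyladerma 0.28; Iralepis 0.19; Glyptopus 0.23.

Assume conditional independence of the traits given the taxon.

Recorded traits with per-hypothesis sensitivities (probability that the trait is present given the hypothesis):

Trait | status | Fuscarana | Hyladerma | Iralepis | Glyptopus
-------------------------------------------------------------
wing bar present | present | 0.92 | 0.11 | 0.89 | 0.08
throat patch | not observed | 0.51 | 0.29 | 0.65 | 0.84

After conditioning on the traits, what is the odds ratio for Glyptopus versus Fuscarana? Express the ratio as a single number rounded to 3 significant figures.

Posterior odds equal prior odds times the likelihood ratio; only the two competing hypotheses matter (using 1 − P(present | H) for each absent trait).
  Glyptopus: 0.23 × 0.08 × (1 − 0.84) = 0.002944
  Fuscarana: 0.30 × 0.92 × (1 − 0.51) = 0.13524
Posterior odds = 0.002944 / 0.13524 ≈ 0.0218.

0.0218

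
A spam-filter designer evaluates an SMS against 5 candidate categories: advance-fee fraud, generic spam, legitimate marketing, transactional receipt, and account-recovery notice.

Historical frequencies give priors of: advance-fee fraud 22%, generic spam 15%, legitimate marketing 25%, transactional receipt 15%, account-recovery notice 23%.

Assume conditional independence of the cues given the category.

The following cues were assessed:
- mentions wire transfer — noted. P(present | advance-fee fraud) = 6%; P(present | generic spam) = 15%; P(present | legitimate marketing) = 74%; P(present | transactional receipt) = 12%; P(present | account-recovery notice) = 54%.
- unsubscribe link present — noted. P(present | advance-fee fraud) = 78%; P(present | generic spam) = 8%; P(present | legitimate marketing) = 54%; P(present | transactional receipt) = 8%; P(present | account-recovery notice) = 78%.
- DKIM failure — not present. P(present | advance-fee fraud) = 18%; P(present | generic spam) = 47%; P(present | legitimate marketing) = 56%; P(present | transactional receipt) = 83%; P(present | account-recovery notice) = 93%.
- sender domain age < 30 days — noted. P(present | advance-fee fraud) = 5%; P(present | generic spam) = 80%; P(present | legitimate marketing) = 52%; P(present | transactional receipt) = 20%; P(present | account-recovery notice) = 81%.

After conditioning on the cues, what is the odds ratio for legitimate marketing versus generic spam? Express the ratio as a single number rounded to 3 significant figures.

29.9

The normalizing constant cancels in an odds ratio, so compute prior × likelihood for the two hypotheses only (using 1 − P(present | H) for each absent cue):
  legitimate marketing: 0.25 × 0.74 × 0.54 × (1 − 0.56) × 0.52 = 0.022857
  generic spam: 0.15 × 0.15 × 0.08 × (1 − 0.47) × 0.80 = 0.0007632
Posterior odds = 0.022857 / 0.0007632 ≈ 29.9.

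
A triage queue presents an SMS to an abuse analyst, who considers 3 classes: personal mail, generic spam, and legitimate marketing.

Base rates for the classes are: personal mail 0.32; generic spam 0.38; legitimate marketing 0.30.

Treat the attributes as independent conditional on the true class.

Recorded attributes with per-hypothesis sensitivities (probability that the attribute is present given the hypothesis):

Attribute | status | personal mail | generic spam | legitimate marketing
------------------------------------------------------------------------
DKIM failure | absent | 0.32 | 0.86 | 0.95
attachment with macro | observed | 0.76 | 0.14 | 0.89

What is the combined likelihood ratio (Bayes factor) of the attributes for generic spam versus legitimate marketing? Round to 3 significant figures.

Joint likelihood of the attribute pattern under each hypothesis (using 1 − P(present | H) for each absent attribute):
  generic spam: (1 − 0.86) × 0.14 = 0.0196
  legitimate marketing: (1 − 0.95) × 0.89 = 0.0445
Bayes factor = 0.0196 / 0.0445 ≈ 0.440

0.440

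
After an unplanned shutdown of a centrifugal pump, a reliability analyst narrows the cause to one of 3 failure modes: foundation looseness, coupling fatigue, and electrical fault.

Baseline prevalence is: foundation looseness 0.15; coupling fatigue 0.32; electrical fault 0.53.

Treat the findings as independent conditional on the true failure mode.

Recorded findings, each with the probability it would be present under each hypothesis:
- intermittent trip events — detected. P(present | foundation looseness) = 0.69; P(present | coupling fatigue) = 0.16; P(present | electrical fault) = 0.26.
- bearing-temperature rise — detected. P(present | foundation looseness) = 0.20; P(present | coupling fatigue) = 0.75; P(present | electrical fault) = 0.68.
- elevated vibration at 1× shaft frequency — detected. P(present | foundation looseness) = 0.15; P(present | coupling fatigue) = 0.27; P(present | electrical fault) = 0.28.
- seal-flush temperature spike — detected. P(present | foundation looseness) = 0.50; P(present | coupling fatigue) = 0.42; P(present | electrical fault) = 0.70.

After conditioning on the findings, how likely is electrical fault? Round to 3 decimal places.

0.757

For each hypothesis, the unnormalized posterior weight is prior × product of the finding likelihoods:
  foundation looseness: 0.15 × 0.69 × 0.20 × 0.15 × 0.50 = 0.0015525
  coupling fatigue: 0.32 × 0.16 × 0.75 × 0.27 × 0.42 = 0.0043546
  electrical fault: 0.53 × 0.26 × 0.68 × 0.28 × 0.70 = 0.018366
Marginal likelihood of the evidence = 0.024273.
P(electrical fault | evidence) = 0.018366 / 0.024273 ≈ 0.757.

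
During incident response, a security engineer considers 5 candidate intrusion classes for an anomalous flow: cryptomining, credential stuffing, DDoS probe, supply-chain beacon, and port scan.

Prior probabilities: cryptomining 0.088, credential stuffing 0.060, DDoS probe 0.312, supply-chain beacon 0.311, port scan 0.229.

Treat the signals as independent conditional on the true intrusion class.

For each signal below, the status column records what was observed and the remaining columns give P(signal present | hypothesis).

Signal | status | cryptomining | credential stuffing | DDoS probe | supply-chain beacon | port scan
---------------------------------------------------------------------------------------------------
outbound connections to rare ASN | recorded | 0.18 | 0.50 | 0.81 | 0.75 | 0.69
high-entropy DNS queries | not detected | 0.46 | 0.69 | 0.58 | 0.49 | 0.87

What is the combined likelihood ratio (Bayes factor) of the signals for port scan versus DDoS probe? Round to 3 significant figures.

The Bayes factor is the ratio of the joint likelihoods of the signal pattern under the two hypotheses (using 1 − P(present | H) for each absent signal).
  port scan: 0.69 × (1 − 0.87) = 0.0897
  DDoS probe: 0.81 × (1 − 0.58) = 0.3402
Bayes factor = 0.0897 / 0.3402 ≈ 0.264

0.264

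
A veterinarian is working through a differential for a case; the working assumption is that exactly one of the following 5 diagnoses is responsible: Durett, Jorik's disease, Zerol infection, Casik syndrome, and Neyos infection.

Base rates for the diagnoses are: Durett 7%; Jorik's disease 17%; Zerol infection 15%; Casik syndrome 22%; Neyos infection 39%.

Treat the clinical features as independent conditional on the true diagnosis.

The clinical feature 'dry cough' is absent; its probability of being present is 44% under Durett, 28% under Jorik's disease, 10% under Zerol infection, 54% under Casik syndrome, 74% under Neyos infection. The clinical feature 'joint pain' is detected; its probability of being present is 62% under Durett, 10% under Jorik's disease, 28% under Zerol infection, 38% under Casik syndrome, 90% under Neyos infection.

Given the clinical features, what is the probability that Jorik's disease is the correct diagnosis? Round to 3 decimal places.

0.060

For each hypothesis, the unnormalized posterior weight is prior × product of the clinical feature likelihoods (using 1 − P(present | H) for each absent clinical feature):
  Durett: 0.07 × (1 − 0.44) × 0.62 = 0.024304
  Jorik's disease: 0.17 × (1 − 0.28) × 0.10 = 0.01224
  Zerol infection: 0.15 × (1 − 0.10) × 0.28 = 0.0378
  Casik syndrome: 0.22 × (1 − 0.54) × 0.38 = 0.038456
  Neyos infection: 0.39 × (1 − 0.74) × 0.90 = 0.09126
Marginal likelihood of the evidence = 0.20406.
P(Jorik's disease | evidence) = 0.01224 / 0.20406 ≈ 0.060.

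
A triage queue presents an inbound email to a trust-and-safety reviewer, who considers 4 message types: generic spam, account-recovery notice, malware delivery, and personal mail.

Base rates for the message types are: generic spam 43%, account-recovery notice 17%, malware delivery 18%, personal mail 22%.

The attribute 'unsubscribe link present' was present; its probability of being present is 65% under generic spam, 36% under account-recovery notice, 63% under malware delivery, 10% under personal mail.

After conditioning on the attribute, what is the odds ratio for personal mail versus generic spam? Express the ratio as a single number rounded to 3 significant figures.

0.0787

Posterior odds equal prior odds times the likelihood ratio; only the two competing hypotheses matter.
  personal mail: 0.22 × 0.10 = 0.022
  generic spam: 0.43 × 0.65 = 0.2795
Odds(personal mail : generic spam) = 0.022 / 0.2795 ≈ 0.0787.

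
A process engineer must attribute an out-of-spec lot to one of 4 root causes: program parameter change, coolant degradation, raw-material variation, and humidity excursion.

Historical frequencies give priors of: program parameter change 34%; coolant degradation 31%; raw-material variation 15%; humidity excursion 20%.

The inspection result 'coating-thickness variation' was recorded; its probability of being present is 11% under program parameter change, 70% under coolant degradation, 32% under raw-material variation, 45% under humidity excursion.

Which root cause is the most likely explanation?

By Bayes' rule, the unnormalized weight for each hypothesis is prior × likelihood:
  program parameter change: 0.34 × 0.11 = 0.0374
  coolant degradation: 0.31 × 0.70 = 0.217
  raw-material variation: 0.15 × 0.32 = 0.048
  humidity excursion: 0.20 × 0.45 = 0.09
Normalizing constant Z = 0.0374 + 0.217 + 0.048 + 0.09 = 0.3924.
P(program parameter change | evidence) ≈ 0.0374 / 0.3924 ≈ 0.095
P(coolant degradation | evidence) ≈ 0.217 / 0.3924 ≈ 0.553
P(raw-material variation | evidence) ≈ 0.048 / 0.3924 ≈ 0.122
P(humidity excursion | evidence) ≈ 0.09 / 0.3924 ≈ 0.229
The largest is 0.553, so coolant degradation is most probable.

coolant degradation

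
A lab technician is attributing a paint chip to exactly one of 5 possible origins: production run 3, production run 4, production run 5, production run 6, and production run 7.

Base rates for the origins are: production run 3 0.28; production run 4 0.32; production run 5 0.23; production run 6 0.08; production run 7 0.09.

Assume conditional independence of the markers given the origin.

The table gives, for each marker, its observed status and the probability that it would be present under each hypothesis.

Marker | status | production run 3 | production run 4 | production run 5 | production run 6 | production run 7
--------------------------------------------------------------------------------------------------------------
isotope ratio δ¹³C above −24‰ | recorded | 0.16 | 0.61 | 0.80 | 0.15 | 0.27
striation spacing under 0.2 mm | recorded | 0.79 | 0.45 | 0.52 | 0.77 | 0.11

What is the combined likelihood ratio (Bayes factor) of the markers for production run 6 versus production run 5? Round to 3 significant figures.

Take the product of per-marker likelihoods under each hypothesis, then divide.
  production run 6: 0.15 × 0.77 = 0.1155
  production run 5: 0.80 × 0.52 = 0.416
Bayes factor = 0.1155 / 0.416 ≈ 0.278

0.278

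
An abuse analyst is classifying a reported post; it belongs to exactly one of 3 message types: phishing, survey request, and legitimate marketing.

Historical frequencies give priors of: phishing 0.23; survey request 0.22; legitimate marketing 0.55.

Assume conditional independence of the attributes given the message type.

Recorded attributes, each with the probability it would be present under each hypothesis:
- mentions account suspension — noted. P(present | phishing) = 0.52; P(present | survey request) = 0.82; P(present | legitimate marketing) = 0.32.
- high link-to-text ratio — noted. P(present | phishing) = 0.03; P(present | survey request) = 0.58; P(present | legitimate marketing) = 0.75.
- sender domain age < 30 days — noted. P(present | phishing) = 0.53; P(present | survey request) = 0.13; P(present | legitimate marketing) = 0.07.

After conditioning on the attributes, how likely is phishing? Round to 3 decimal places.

For each hypothesis, the unnormalized posterior weight is prior × product of the attribute likelihoods:
  phishing: 0.23 × 0.52 × 0.03 × 0.53 = 0.0019016
  survey request: 0.22 × 0.82 × 0.58 × 0.13 = 0.013602
  legitimate marketing: 0.55 × 0.32 × 0.75 × 0.07 = 0.00924
The unnormalized weights sum to 0.024744.
P(phishing | evidence) = 0.0019016 / 0.024744 ≈ 0.077.

0.077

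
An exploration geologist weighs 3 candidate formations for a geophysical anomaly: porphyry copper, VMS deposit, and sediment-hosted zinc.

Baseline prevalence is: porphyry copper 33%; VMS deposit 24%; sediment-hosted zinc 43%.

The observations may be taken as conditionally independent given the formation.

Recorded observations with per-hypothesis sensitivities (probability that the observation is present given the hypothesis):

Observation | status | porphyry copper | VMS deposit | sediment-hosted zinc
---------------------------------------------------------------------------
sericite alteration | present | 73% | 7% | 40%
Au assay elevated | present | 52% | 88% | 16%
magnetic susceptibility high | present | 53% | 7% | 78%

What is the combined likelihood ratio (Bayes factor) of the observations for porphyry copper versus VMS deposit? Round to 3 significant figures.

Joint likelihood of the evidence pattern under each hypothesis:
  porphyry copper: 0.73 × 0.52 × 0.53 = 0.20119
  VMS deposit: 0.07 × 0.88 × 0.07 = 0.004312
Bayes factor = 0.20119 / 0.004312 ≈ 46.7

46.7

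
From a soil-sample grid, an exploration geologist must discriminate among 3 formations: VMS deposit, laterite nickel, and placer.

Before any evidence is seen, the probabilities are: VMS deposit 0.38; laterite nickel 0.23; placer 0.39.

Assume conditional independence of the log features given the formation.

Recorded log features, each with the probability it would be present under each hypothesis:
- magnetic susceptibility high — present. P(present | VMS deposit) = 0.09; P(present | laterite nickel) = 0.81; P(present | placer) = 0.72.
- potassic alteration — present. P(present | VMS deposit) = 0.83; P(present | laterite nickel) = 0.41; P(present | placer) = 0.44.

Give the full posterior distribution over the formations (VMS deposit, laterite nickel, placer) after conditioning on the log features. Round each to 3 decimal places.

For each hypothesis, the unnormalized posterior weight is prior × product of the log feature likelihoods:
  VMS deposit: 0.38 × 0.09 × 0.83 = 0.028386
  laterite nickel: 0.23 × 0.81 × 0.41 = 0.076383
  placer: 0.39 × 0.72 × 0.44 = 0.12355
The unnormalized weights sum to 0.22832.
P(VMS deposit | evidence) = 0.028386 / 0.22832 ≈ 0.124
P(laterite nickel | evidence) = 0.076383 / 0.22832 ≈ 0.335
P(placer | evidence) = 0.12355 / 0.22832 ≈ 0.541

0.124, 0.335, 0.541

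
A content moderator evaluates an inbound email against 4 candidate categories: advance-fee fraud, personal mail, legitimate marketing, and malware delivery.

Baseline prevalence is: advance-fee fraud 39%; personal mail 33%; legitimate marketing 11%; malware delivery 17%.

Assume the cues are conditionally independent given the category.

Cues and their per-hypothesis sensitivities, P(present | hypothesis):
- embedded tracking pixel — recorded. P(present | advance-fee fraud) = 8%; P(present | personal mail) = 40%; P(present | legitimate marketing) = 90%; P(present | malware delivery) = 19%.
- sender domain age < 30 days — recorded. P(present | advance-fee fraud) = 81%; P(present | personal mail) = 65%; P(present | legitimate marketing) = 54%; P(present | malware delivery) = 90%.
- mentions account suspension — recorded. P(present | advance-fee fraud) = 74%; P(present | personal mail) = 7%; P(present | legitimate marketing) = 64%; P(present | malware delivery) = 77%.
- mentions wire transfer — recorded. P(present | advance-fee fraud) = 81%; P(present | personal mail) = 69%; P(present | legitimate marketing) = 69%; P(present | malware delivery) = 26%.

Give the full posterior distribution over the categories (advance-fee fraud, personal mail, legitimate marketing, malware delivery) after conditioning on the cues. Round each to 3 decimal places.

Multiply each prior by the joint likelihood of the cue pattern:
  advance-fee fraud: 0.39 × 0.08 × 0.81 × 0.74 × 0.81 = 0.015148
  personal mail: 0.33 × 0.40 × 0.65 × 0.07 × 0.69 = 0.0041441
  legitimate marketing: 0.11 × 0.90 × 0.54 × 0.64 × 0.69 = 0.023608
  malware delivery: 0.17 × 0.19 × 0.90 × 0.77 × 0.26 = 0.0058198
Marginal likelihood of the evidence = 0.04872.
P(advance-fee fraud | evidence) = 0.015148 / 0.04872 ≈ 0.311
P(personal mail | evidence) = 0.0041441 / 0.04872 ≈ 0.085
P(legitimate marketing | evidence) = 0.023608 / 0.04872 ≈ 0.485
P(malware delivery | evidence) = 0.0058198 / 0.04872 ≈ 0.119

0.311, 0.085, 0.485, 0.119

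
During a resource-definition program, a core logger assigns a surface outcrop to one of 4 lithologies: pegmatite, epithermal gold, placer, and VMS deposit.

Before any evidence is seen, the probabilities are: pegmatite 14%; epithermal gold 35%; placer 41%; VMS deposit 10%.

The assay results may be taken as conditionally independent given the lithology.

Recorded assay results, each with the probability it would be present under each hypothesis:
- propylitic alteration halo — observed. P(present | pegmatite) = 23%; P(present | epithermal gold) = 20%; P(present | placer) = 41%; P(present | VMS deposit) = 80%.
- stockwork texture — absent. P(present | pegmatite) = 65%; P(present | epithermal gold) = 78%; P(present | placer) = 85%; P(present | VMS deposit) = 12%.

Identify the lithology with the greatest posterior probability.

VMS deposit

For each hypothesis, the unnormalized posterior weight is prior × product of the assay result likelihoods (using 1 − P(present | H) for each absent assay result):
  pegmatite: 0.14 × 0.23 × (1 − 0.65) = 0.01127
  epithermal gold: 0.35 × 0.20 × (1 − 0.78) = 0.0154
  placer: 0.41 × 0.41 × (1 − 0.85) = 0.025215
  VMS deposit: 0.10 × 0.80 × (1 − 0.12) = 0.0704
The unnormalized weights sum to 0.12229.
P(pegmatite | evidence) ≈ 0.01127 / 0.12229 ≈ 0.092
P(epithermal gold | evidence) ≈ 0.0154 / 0.12229 ≈ 0.126
P(placer | evidence) ≈ 0.025215 / 0.12229 ≈ 0.206
P(VMS deposit | evidence) ≈ 0.0704 / 0.12229 ≈ 0.576
The largest is 0.576, so VMS deposit is most probable.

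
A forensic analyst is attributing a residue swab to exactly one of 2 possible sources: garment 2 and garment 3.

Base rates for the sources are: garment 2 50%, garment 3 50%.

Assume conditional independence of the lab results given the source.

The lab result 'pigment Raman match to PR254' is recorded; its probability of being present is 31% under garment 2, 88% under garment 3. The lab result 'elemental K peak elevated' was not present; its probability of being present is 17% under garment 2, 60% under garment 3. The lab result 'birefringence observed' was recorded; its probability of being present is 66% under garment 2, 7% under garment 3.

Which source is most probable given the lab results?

garment 2

For each hypothesis, the unnormalized posterior weight is prior × product of the lab result likelihoods (using 1 − P(present | H) for each absent lab result):
  garment 2: 0.50 × 0.31 × (1 − 0.17) × 0.66 = 0.084909
  garment 3: 0.50 × 0.88 × (1 − 0.60) × 0.07 = 0.01232
The unnormalized weights sum to 0.097229.
P(garment 2 | evidence) ≈ 0.084909 / 0.097229 ≈ 0.873
P(garment 3 | evidence) ≈ 0.01232 / 0.097229 ≈ 0.127
The largest is 0.873, so garment 2 is most probable.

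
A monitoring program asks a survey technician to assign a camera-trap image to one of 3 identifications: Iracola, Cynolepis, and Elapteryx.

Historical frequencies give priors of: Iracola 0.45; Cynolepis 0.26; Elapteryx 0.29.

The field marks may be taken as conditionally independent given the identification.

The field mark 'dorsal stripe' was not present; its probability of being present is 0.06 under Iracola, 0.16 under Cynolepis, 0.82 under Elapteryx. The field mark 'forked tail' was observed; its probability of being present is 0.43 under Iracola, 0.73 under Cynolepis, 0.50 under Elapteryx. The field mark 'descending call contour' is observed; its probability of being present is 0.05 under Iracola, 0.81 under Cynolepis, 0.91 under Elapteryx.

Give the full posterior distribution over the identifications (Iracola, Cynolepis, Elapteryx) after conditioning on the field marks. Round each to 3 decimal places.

0.056, 0.797, 0.147

Multiply each prior by the joint likelihood of the field mark pattern (using 1 − P(present | H) for each absent field mark):
  Iracola: 0.45 × (1 − 0.06) × 0.43 × 0.05 = 0.0090945
  Cynolepis: 0.26 × (1 − 0.16) × 0.73 × 0.81 = 0.12914
  Elapteryx: 0.29 × (1 − 0.82) × 0.50 × 0.91 = 0.023751
Normalizing constant Z = 0.0090945 + 0.12914 + 0.023751 = 0.16199.
P(Iracola | evidence) = 0.0090945 / 0.16199 ≈ 0.056
P(Cynolepis | evidence) = 0.12914 / 0.16199 ≈ 0.797
P(Elapteryx | evidence) = 0.023751 / 0.16199 ≈ 0.147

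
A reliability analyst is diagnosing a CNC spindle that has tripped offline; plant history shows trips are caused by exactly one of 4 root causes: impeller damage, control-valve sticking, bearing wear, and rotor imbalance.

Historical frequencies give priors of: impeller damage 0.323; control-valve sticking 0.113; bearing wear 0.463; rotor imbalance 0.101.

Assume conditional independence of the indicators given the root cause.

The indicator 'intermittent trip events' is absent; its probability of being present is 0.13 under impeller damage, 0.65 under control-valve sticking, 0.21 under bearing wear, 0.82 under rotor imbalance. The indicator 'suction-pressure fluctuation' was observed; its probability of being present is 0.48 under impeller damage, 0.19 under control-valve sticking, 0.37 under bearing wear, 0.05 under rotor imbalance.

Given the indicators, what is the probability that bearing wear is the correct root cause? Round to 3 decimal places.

0.486

Multiply each prior by the joint likelihood of the indicator pattern (using 1 − P(present | H) for each absent indicator):
  impeller damage: 0.323 × (1 − 0.13) × 0.48 = 0.13488
  control-valve sticking: 0.113 × (1 − 0.65) × 0.19 = 0.0075145
  bearing wear: 0.463 × (1 − 0.21) × 0.37 = 0.13533
  rotor imbalance: 0.101 × (1 − 0.82) × 0.05 = 0.000909
Marginal likelihood of the evidence = 0.27864.
P(bearing wear | evidence) = 0.13533 / 0.27864 ≈ 0.486.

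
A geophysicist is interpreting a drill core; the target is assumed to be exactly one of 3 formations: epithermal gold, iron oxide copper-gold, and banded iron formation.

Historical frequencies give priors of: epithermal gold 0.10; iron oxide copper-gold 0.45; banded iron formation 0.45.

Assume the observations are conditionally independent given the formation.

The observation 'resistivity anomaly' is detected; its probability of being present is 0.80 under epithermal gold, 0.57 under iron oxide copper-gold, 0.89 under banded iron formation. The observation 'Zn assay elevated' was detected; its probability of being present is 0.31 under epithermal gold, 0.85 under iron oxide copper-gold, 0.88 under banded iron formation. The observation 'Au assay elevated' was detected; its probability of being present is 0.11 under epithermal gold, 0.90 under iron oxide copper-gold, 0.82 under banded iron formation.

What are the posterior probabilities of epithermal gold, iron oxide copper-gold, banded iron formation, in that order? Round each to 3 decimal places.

0.006, 0.402, 0.592

Multiply each prior by the joint likelihood of the evidence pattern:
  epithermal gold: 0.10 × 0.80 × 0.31 × 0.11 = 0.002728
  iron oxide copper-gold: 0.45 × 0.57 × 0.85 × 0.90 = 0.19622
  banded iron formation: 0.45 × 0.89 × 0.88 × 0.82 = 0.289
Marginal likelihood of the evidence = 0.48795.
P(epithermal gold | evidence) = 0.002728 / 0.48795 ≈ 0.006
P(iron oxide copper-gold | evidence) = 0.19622 / 0.48795 ≈ 0.402
P(banded iron formation | evidence) = 0.289 / 0.48795 ≈ 0.592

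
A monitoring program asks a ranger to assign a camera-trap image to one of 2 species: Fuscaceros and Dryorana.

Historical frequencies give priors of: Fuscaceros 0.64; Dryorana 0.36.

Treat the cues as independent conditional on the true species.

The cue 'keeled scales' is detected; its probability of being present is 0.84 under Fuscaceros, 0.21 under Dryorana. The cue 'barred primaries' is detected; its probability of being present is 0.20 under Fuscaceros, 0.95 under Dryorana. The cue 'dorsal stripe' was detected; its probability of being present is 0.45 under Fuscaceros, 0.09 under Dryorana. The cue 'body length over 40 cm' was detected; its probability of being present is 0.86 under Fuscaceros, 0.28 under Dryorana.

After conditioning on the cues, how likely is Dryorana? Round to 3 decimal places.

0.042

By Bayes' rule with conditional independence, the unnormalized weight for each hypothesis is prior × ∏ likelihoods:
  Fuscaceros: 0.64 × 0.84 × 0.20 × 0.45 × 0.86 = 0.04161
  Dryorana: 0.36 × 0.21 × 0.95 × 0.09 × 0.28 = 0.0018099
Marginal likelihood of the evidence = 0.04342.
P(Dryorana | evidence) = 0.0018099 / 0.04342 ≈ 0.042.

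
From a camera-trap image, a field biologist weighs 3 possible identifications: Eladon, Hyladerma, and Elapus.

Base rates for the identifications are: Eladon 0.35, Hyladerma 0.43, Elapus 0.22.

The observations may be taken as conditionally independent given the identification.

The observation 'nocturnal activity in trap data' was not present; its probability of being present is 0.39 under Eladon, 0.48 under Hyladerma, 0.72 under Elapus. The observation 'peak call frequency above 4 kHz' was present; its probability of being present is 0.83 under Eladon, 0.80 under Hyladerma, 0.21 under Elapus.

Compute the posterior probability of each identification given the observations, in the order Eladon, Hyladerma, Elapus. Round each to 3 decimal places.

0.480, 0.485, 0.035

Multiply each prior by the joint likelihood of the evidence pattern (using 1 − P(present | H) for each absent observation):
  Eladon: 0.35 × (1 − 0.39) × 0.83 = 0.17721
  Hyladerma: 0.43 × (1 − 0.48) × 0.80 = 0.17888
  Elapus: 0.22 × (1 − 0.72) × 0.21 = 0.012936
The unnormalized weights sum to 0.36902.
P(Eladon | evidence) = 0.17721 / 0.36902 ≈ 0.480
P(Hyladerma | evidence) = 0.17888 / 0.36902 ≈ 0.485
P(Elapus | evidence) = 0.012936 / 0.36902 ≈ 0.035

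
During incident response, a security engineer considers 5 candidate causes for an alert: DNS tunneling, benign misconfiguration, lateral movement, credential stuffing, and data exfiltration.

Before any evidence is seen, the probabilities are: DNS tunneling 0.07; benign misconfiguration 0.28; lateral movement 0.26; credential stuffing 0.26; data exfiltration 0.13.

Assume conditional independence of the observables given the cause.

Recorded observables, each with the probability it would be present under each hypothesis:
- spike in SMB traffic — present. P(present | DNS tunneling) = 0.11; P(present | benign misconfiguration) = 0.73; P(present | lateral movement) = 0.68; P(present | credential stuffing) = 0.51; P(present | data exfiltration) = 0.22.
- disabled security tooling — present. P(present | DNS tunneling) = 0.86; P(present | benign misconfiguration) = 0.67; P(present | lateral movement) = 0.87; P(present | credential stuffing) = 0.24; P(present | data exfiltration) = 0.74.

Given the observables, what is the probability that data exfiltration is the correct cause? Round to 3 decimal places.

By Bayes' rule with conditional independence, the unnormalized weight for each hypothesis is prior × ∏ likelihoods:
  DNS tunneling: 0.07 × 0.11 × 0.86 = 0.006622
  benign misconfiguration: 0.28 × 0.73 × 0.67 = 0.13695
  lateral movement: 0.26 × 0.68 × 0.87 = 0.15382
  credential stuffing: 0.26 × 0.51 × 0.24 = 0.031824
  data exfiltration: 0.13 × 0.22 × 0.74 = 0.021164
Normalizing constant Z = 0.006622 + 0.13695 + 0.15382 + 0.031824 + 0.021164 = 0.35037.
P(data exfiltration | evidence) = 0.021164 / 0.35037 ≈ 0.060.

0.060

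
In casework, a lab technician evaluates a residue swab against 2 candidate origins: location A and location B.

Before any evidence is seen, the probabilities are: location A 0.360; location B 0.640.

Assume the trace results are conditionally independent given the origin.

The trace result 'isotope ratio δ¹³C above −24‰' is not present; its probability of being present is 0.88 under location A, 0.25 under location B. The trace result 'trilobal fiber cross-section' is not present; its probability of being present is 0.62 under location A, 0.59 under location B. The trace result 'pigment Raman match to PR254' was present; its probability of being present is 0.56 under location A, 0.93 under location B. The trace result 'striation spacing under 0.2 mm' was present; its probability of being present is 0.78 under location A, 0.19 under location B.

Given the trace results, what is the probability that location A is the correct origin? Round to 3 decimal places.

For each hypothesis, the unnormalized posterior weight is prior × product of the trace result likelihoods (using 1 − P(present | H) for each absent trace result):
  location A: 0.360 × (1 − 0.88) × (1 − 0.62) × 0.56 × 0.78 = 0.0071705
  location B: 0.640 × (1 − 0.25) × (1 − 0.59) × 0.93 × 0.19 = 0.034775
Normalizing constant Z = 0.0071705 + 0.034775 = 0.041945.
P(location A | evidence) = 0.0071705 / 0.041945 ≈ 0.171.

0.171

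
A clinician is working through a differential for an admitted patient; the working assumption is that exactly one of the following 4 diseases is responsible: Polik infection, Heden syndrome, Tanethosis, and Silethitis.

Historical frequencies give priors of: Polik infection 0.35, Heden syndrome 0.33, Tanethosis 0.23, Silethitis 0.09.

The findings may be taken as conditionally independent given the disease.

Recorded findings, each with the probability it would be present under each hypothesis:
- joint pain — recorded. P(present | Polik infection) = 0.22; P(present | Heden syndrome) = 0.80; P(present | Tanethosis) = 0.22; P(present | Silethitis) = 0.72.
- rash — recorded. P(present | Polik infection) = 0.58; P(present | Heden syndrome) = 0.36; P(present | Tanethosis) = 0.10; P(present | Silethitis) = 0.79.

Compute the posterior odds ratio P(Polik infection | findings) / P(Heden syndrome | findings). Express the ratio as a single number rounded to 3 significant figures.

Posterior odds equal prior odds times the likelihood ratio; only the two competing hypotheses matter.
  Polik infection: 0.35 × 0.22 × 0.58 = 0.04466
  Heden syndrome: 0.33 × 0.80 × 0.36 = 0.09504
Odds(Polik infection : Heden syndrome) = 0.04466 / 0.09504 ≈ 0.470.

0.470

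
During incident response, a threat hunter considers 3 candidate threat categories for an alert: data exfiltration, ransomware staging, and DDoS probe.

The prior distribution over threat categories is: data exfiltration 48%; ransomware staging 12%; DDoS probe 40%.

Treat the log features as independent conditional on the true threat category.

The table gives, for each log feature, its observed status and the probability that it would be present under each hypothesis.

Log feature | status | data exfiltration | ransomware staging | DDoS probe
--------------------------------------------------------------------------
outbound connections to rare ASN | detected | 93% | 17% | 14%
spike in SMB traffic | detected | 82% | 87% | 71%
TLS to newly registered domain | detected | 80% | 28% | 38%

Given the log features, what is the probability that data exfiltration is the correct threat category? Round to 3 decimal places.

0.936

For each hypothesis, the unnormalized posterior weight is prior × product of the log feature likelihoods:
  data exfiltration: 0.48 × 0.93 × 0.82 × 0.80 = 0.29284
  ransomware staging: 0.12 × 0.17 × 0.87 × 0.28 = 0.0049694
  DDoS probe: 0.40 × 0.14 × 0.71 × 0.38 = 0.015109
Normalizing constant Z = 0.29284 + 0.0049694 + 0.015109 = 0.31292.
P(data exfiltration | evidence) = 0.29284 / 0.31292 ≈ 0.936.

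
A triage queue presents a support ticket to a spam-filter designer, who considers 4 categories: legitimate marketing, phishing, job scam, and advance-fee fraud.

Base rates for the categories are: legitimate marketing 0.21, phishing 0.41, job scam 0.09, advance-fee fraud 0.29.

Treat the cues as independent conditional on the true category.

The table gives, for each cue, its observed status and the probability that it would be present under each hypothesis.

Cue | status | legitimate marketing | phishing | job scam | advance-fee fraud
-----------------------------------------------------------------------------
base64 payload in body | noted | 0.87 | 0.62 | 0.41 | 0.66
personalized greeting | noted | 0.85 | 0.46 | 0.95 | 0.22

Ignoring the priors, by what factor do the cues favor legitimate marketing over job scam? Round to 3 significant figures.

1.90

The Bayes factor is the ratio of the joint likelihoods of the cue pattern under the two hypotheses.
  legitimate marketing: 0.87 × 0.85 = 0.7395
  job scam: 0.41 × 0.95 = 0.3895
Bayes factor = 0.7395 / 0.3895 ≈ 1.90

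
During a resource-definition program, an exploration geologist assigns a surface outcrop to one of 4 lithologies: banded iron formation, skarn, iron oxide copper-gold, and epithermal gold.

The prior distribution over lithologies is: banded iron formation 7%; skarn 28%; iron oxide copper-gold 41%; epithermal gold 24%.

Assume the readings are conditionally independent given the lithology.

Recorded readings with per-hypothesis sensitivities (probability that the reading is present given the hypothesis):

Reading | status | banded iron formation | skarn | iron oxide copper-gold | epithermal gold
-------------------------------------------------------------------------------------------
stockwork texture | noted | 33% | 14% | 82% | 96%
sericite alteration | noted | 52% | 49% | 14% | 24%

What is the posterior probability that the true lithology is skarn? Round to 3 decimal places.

By Bayes' rule with conditional independence, the unnormalized weight for each hypothesis is prior × ∏ likelihoods:
  banded iron formation: 0.07 × 0.33 × 0.52 = 0.012012
  skarn: 0.28 × 0.14 × 0.49 = 0.019208
  iron oxide copper-gold: 0.41 × 0.82 × 0.14 = 0.047068
  epithermal gold: 0.24 × 0.96 × 0.24 = 0.055296
Normalizing constant Z = 0.012012 + 0.019208 + 0.047068 + 0.055296 = 0.13358.
P(skarn | evidence) = 0.019208 / 0.13358 ≈ 0.144.

0.144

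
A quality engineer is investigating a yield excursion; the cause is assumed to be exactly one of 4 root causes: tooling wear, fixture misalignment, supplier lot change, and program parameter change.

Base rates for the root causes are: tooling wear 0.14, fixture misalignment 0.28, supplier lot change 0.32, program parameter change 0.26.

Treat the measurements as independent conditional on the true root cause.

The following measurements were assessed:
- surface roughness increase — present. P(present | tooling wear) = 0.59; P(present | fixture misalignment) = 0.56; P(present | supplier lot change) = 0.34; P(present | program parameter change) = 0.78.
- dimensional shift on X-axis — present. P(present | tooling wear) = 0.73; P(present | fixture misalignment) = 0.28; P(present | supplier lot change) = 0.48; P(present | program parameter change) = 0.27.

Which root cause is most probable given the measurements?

tooling wear

For each hypothesis, the unnormalized posterior weight is prior × product of the measurement likelihoods:
  tooling wear: 0.14 × 0.59 × 0.73 = 0.060298
  fixture misalignment: 0.28 × 0.56 × 0.28 = 0.043904
  supplier lot change: 0.32 × 0.34 × 0.48 = 0.052224
  program parameter change: 0.26 × 0.78 × 0.27 = 0.054756
Marginal likelihood of the evidence = 0.21118.
P(tooling wear | evidence) ≈ 0.060298 / 0.21118 ≈ 0.286
P(fixture misalignment | evidence) ≈ 0.043904 / 0.21118 ≈ 0.208
P(supplier lot change | evidence) ≈ 0.052224 / 0.21118 ≈ 0.247
P(program parameter change | evidence) ≈ 0.054756 / 0.21118 ≈ 0.259
The largest is 0.286, so tooling wear is most probable.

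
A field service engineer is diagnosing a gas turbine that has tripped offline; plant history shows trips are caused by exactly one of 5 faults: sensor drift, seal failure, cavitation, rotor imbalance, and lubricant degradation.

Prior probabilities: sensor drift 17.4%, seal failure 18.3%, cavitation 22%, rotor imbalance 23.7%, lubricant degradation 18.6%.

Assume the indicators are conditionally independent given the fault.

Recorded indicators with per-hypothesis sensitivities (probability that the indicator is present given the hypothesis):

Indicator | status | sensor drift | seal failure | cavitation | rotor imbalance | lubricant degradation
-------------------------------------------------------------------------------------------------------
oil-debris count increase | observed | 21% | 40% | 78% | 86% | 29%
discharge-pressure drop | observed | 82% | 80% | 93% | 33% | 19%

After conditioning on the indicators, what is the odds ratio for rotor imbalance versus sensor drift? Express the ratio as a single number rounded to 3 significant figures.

Posterior odds equal prior odds times the likelihood ratio; only the two competing hypotheses matter.
  rotor imbalance: 0.237 × 0.86 × 0.33 = 0.067261
  sensor drift: 0.174 × 0.21 × 0.82 = 0.029963
Posterior odds = 0.067261 / 0.029963 ≈ 2.24.

2.24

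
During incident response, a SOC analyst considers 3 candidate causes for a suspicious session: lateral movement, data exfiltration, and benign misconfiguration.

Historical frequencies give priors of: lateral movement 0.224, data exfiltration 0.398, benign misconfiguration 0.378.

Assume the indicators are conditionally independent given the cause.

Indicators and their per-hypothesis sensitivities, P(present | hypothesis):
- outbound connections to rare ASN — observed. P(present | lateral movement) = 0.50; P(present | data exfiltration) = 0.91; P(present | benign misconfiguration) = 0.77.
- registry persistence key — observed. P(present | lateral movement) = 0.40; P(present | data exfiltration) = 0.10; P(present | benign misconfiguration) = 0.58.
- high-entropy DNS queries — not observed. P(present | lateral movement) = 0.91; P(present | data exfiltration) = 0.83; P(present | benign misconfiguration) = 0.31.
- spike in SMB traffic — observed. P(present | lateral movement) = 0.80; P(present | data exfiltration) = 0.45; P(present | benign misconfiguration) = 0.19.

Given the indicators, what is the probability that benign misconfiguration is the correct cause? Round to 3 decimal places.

Multiply each prior by the joint likelihood of the indicator pattern (using 1 − P(present | H) for each absent indicator):
  lateral movement: 0.224 × 0.50 × 0.40 × (1 − 0.91) × 0.80 = 0.0032256
  data exfiltration: 0.398 × 0.91 × 0.10 × (1 − 0.83) × 0.45 = 0.0027707
  benign misconfiguration: 0.378 × 0.77 × 0.58 × (1 − 0.31) × 0.19 = 0.022132
Normalizing constant Z = 0.0032256 + 0.0027707 + 0.022132 = 0.028128.
P(benign misconfiguration | evidence) = 0.022132 / 0.028128 ≈ 0.787.

0.787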